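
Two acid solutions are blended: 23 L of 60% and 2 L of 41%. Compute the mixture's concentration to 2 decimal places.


Solute in mixture 1 = 60% of 23 L = 23*60/100 = 69/5 L
Solute in mixture 2 = 41% of 2 L = 2*41/100 = 41/50 L
Total solute = 69/5 + 41/50 = 731/50 L
Total volume = 23 + 2 = 25 L
Final concentration = 731/50/25 * 100 = 58.48%

58.48


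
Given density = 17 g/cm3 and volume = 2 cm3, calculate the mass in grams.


Using mass = density * volume
Density = 17 g/cm3
Volume = 2 cm3
Mass = 17 * 2
= 34 g

34


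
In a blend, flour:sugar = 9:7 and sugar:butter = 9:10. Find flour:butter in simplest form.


Given a:b = 9:7 and b:c = 9:10
Make b consistent. Multiply first ratio by 9: a:b = 81:63
Multiply second ratio by 7: b:c = 63:70
Now b = 63 in both, so a:b:c = 81:63:70
Therefore a:c = 81:70
Simplify by GCD: a:c = 81:70

81:70


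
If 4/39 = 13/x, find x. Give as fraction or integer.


Setting up: 4/39 = 13/x
Cross multiply: 4 * x = 39 * 13
4x = 507
x = 507/4
x = 507/4

507/4


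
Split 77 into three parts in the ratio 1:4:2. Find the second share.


Ratio = 1:4:2
Total parts = 1 + 4 + 2 = 7
Value per part = 77 / 7 = 11
First share = 1 * 11 = 11
Middle share = 4 * 11 = 44
Third share = 2 * 11 = 22

44


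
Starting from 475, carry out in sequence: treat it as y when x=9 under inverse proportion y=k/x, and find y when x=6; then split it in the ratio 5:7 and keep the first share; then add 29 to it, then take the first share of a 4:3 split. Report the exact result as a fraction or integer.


Start with 475.
Step 1: Inverse prop: k = (475)*9; new y = k/6 = 475*9/6 = 1425/2
Step 2: Split 5:7, first share = 1425/2 * 5/12 = 2375/8
Step 3: Add 29: 2375/8+29=2607/8; split 4:3 first = 2607/8*4/7 = 2607/14
Final result = 2607/14

2607/14


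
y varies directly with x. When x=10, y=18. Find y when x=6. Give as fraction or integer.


Direct proportion: y = kx
Find k: k = 18/10 = 9/5
Compute y at x=6: y = 9/5 * 6
y = 54/5

54/5


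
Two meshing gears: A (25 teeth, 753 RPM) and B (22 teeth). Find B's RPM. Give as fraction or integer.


Gear ratio: teeth_A * RPM_A = teeth_B * RPM_B
25 * 753 = 22 * RPM_B
18825 = 22 * RPM_B
RPM_B = 18825 / 22
RPM_B = 18825/22

18825/22


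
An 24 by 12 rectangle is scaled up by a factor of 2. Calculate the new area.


Original dimensions: 24 x 12
Enlargement factor = 2
New width = 24 * 2 = 48
New height = 12 * 2 = 24
New area = 48 * 24 = 1152

1152


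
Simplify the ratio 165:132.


Find GCD(165, 132)
GCD = 33
Divide both by 33: 165/33 = 5, 132/33 = 4
Simplified ratio = 5:4

5:4


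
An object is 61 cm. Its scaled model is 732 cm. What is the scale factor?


Original length = 61 cm
Scaled length = 732 cm
Scale factor = 732 / 61
= 12

12


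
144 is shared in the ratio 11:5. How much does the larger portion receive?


Total parts = 11 + 5 = 16
Value per part = 144 / 16 = 9
First share = 11 * 9 = 99
Second share = 5 * 9 = 45
Larger share = 99

99


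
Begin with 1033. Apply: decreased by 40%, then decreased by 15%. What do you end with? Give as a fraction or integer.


Start: 1033
Step 1: decrease by 40% => multiply by 60/100
  1033 * 60/100 = 3099/5
Step 2: decrease by 15% => multiply by 85/100
  3099/5 * 85/100 = 52683/100
Final value = 52683/100

52683/100


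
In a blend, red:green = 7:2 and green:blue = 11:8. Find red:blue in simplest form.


Given a:b = 7:2 and b:c = 11:8
Make b consistent. Multiply first ratio by 11: a:b = 77:22
Multiply second ratio by 2: b:c = 22:16
Now b = 22 in both, so a:b:c = 77:22:16
Therefore a:c = 77:16
Simplify by GCD: a:c = 77:16

77:16


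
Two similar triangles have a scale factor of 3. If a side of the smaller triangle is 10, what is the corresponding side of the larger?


Similar triangles have proportional sides
Scale factor = 3
Smaller side = 10
Corresponding larger side = 10 * 3
= 30

30


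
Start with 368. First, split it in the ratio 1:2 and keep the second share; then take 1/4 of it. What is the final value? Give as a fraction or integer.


Start with 368.
Step 1: Split 1:2, second share = 368 * 2/3 = 736/3
Step 2: Take 1/4: 736/3 * 1/4 = 184/3
Final result = 184/3

184/3


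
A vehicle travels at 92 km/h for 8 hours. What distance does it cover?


Using distance = speed * time
Speed = 92 km/h
Time = 8 hours
Distance = 92 * 8
= 736 km

736


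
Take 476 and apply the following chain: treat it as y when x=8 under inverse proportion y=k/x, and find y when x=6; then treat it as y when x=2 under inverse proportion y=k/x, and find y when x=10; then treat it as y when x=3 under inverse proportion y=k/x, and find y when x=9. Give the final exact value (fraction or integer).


Start with 476.
Step 1: Inverse prop: k = (476)*8; new y = k/6 = 476*8/6 = 1904/3
Step 2: Inverse prop: k = (1904/3)*2; new y = k/10 = 1904/3*2/10 = 1904/15
Step 3: Inverse prop: k = (1904/15)*3; new y = k/9 = 1904/15*3/9 = 1904/45
Final result = 1904/45

1904/45


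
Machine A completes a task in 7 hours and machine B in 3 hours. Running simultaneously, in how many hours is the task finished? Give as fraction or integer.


Rate of A = 1/7 job per hour
Rate of B = 1/3 job per hour
Combined rate = 1/7 + 1/3
Find common denominator: (3 + 7)/(7*3) = 10/21
Combined rate = 10/21 job per hour
Time together = 1 / (10/21) = 21/10 hours

21/10


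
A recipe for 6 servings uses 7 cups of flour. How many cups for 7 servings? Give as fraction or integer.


Original: 7 cups for 6 servings
Target servings = 7
Scaling factor = 7/6
New amount = 7 * 7/6
= 49/6
= 49/6 cups

49/6


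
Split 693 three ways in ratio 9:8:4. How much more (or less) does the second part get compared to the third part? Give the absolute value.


Total parts = 9 + 8 + 4 = 21
Value per part = 693 / 21 = 33
Shares: 9*33=297, 8*33=264, 4*33=132
Second share = 264, third share = 132
Difference = |264 - 132| = 132

132


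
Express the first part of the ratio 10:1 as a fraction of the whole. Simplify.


Total parts = 10 + 1 = 11
First part fraction = 10/11
Simplify: 10/11 = 10/11

10/11


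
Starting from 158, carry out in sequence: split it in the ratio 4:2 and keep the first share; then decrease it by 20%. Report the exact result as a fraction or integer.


Start with 158.
Step 1: Split 4:2, first share = 158 * 4/6 = 316/3
Step 2: Decrease by 20%: 316/3 * 80/100 = 1264/15
Final result = 1264/15

1264/15


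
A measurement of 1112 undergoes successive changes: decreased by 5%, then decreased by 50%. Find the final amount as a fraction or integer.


Start: 1112
Step 1: decrease by 5% => multiply by 95/100
  1112 * 95/100 = 5282/5
Step 2: decrease by 50% => multiply by 50/100
  5282/5 * 50/100 = 2641/5
Final value = 2641/5

2641/5


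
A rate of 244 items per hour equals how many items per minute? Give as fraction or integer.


Converting from per hour to per minute
Rate = 244 items per hour
Divide by 60: 244/60
= 61/15 items per minute

61/15


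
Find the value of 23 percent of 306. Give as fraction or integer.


Compute 23% of 306
Convert percentage: 23% = 23/100
Multiply: 306 * 23/100
= 7038/100
= 3519/50

3519/50


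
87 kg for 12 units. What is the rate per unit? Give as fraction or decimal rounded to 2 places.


Total kg = 87
Number of units = 12
Unit rate = 87 / 12
= 7.25 kg per unit

7.25


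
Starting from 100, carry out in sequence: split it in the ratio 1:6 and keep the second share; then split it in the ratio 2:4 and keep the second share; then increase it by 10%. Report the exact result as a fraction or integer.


Start with 100.
Step 1: Split 1:6, second share = 100 * 6/7 = 600/7
Step 2: Split 2:4, second share = 600/7 * 4/6 = 400/7
Step 3: Increase by 10%: 400/7 * 110/100 = 440/7
Final result = 440/7

440/7


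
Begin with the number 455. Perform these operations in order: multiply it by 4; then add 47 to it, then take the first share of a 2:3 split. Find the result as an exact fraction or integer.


Start with 455.
Step 1: Multiply by 4: 455 * 4 = 1820
Step 2: Add 47: 1820+47=1867; split 2:3 first = 1867*2/5 = 3734/5
Final result = 3734/5

3734/5


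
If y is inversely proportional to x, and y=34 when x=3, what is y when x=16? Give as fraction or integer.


Inverse proportion: y = k/x
Find k: k = 3 * 34 = 102
Compute y at x=16: y = 102/16
y = 51/8

51/8


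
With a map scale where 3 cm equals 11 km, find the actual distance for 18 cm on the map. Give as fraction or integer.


Map scale: 3 cm = 11 km
Measured distance on map = 18 cm
Set up proportion: 18 * 11 / 3
= 198 / 3
= 66 km

66


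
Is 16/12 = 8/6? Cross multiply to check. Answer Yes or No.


Cross multiply to check 16/12 = 8/6
Left cross product: 16 * 6 = 96
Right cross product: 12 * 8 = 96
96 = 96
Equal, so proportions match => Yes

Yes


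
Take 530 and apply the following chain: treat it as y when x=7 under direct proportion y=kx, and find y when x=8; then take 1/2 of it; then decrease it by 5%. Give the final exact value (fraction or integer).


Start with 530.
Step 1: Direct prop: k = (530)/7; new y = k*8 = 530*8/7 = 4240/7
Step 2: Take 1/2: 4240/7 * 1/2 = 2120/7
Step 3: Decrease by 5%: 2120/7 * 95/100 = 2014/7
Final result = 2014/7

2014/7


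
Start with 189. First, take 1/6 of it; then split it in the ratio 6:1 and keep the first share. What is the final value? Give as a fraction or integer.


Start with 189.
Step 1: Take 1/6: 189 * 1/6 = 63/2
Step 2: Split 6:1, first share = 63/2 * 6/7 = 27
Final result = 27

27


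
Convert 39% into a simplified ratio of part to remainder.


Part = 39%, Remainder = 61%
Ratio = 39:61
GCD(39, 61) = 1
Simplify: 39:61 = 39:61

39:61


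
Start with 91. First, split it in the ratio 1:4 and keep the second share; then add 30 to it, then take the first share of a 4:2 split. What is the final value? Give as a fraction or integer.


Start with 91.
Step 1: Split 1:4, second share = 91 * 4/5 = 364/5
Step 2: Add 30: 364/5+30=514/5; split 4:2 first = 514/5*4/6 = 1028/15
Final result = 1028/15

1028/15


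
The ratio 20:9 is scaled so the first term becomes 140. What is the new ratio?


Original ratio: 20:9
First term target: 140
Scale factor = 140 / 20 = 7
Multiply second term: 9 * 7 = 63
Equivalent ratio = 140:63

140:63


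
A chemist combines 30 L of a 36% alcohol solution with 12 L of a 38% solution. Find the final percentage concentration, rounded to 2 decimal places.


Solute in mixture 1 = 36% of 30 L = 30*36/100 = 54/5 L
Solute in mixture 2 = 38% of 12 L = 12*38/100 = 114/25 L
Total solute = 54/5 + 114/25 = 384/25 L
Total volume = 30 + 12 = 42 L
Final concentration = 384/25/42 * 100 = 36.57%

36.57


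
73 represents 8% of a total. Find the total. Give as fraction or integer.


Given: 73 is 8% of the whole
Set up: 73 = 8/100 * whole
whole = 73 * 100 / 8
whole = 7300 / 8
whole = 1825/2

1825/2


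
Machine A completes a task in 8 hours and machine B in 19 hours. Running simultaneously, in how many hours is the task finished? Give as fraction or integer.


Rate of A = 1/8 job per hour
Rate of B = 1/19 job per hour
Combined rate = 1/8 + 1/19
Find common denominator: (19 + 8)/(8*19) = 27/152
Combined rate = 27/152 job per hour
Time together = 1 / (27/152) = 152/27 hours

152/27


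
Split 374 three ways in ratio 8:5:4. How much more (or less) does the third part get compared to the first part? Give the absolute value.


Total parts = 8 + 5 + 4 = 17
Value per part = 374 / 17 = 22
Shares: 8*22=176, 5*22=110, 4*22=88
Third share = 88, first share = 176
Difference = |88 - 176| = 88

88


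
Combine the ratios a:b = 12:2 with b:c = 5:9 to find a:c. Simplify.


Given a:b = 12:2 and b:c = 5:9
Make b consistent. Multiply first ratio by 5: a:b = 60:10
Multiply second ratio by 2: b:c = 10:18
Now b = 10 in both, so a:b:c = 60:10:18
Therefore a:c = 60:18
Simplify by GCD: a:c = 10:3

10:3


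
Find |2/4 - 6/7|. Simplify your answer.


Simplify: 2/4 = 1/2 and 6/7 = 6/7
Find common denominator: LCD = 14
Convert: 7/14 and 12/14
Difference = |7 - 12|/14 = 5/14
Simplified = 5/14

5/14


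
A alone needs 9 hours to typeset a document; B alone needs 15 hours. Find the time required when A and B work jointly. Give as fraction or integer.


Rate of A = 1/9 job per hour
Rate of B = 1/15 job per hour
Combined rate = 1/9 + 1/15
Find common denominator: (15 + 9)/(9*15) = 24/135
Combined rate = 8/45 job per hour
Time together = 1 / (8/45) = 45/8 hours

45/8


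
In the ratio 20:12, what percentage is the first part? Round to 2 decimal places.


Total parts = 20 + 12 = 32
First part fraction = 20/32
Percentage = (20/32) * 100
= 0.625 * 100
= 62.50%

62.50


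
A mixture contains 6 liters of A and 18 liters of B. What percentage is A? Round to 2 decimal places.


Volume of A = 6 L
Volume of B = 18 L
Total volume = 6 + 18 = 24 L
Percentage of A = (6/24) * 100
= 25.00%

25.00


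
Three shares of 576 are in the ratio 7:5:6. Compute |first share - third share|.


Total parts = 7 + 5 + 6 = 18
Value per part = 576 / 18 = 32
Shares: 7*32=224, 5*32=160, 6*32=192
First share = 224, third share = 192
Difference = |224 - 192| = 32

32


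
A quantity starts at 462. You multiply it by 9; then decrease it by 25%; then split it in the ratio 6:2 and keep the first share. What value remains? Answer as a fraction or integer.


Start with 462.
Step 1: Multiply by 9: 462 * 9 = 4158
Step 2: Decrease by 25%: 4158 * 75/100 = 6237/2
Step 3: Split 6:2, first share = 6237/2 * 6/8 = 18711/8
Final result = 18711/8

18711/8


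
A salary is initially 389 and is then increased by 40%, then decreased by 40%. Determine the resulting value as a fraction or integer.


Start: 389
Step 1: increase by 40% => multiply by 140/100
  389 * 140/100 = 2723/5
Step 2: decrease by 40% => multiply by 60/100
  2723/5 * 60/100 = 8169/25
Final value = 8169/25

8169/25


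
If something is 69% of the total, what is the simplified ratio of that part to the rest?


Part = 69%, Remainder = 31%
Ratio = 69:31
GCD(69, 31) = 1
Simplify: 69:31 = 69:31

69:31


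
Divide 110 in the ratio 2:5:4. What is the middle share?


Ratio = 2:5:4
Total parts = 2 + 5 + 4 = 11
Value per part = 110 / 11 = 10
First share = 2 * 10 = 20
Middle share = 5 * 10 = 50
Third share = 4 * 10 = 40

50


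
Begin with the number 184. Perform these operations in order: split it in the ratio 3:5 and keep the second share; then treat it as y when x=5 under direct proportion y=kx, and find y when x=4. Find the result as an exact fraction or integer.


Start with 184.
Step 1: Split 3:5, second share = 184 * 5/8 = 115
Step 2: Direct prop: k = (115)/5; new y = k*4 = 115*4/5 = 92
Final result = 92

92


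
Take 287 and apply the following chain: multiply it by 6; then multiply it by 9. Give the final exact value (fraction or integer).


Start with 287.
Step 1: Multiply by 6: 287 * 6 = 1722
Step 2: Multiply by 9: 1722 * 9 = 15498
Final result = 15498

15498


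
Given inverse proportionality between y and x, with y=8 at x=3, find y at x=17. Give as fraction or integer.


Inverse proportion: y = k/x
Find k: k = 3 * 8 = 24
Compute y at x=17: y = 24/17
y = 24/17

24/17


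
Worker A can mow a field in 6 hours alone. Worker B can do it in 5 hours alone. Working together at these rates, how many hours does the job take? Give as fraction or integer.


Rate of A = 1/6 job per hour
Rate of B = 1/5 job per hour
Combined rate = 1/6 + 1/5
Find common denominator: (5 + 6)/(6*5) = 11/30
Combined rate = 11/30 job per hour
Time together = 1 / (11/30) = 30/11 hours

30/11


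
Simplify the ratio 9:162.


Find GCD(9, 162)
GCD = 9
Divide both by 9: 9/9 = 1, 162/9 = 18
Simplified ratio = 1:18

1:18


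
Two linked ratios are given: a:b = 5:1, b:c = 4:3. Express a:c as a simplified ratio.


Given a:b = 5:1 and b:c = 4:3
Make b consistent. Multiply first ratio by 4: a:b = 20:4
Multiply second ratio by 1: b:c = 4:3
Now b = 4 in both, so a:b:c = 20:4:3
Therefore a:c = 20:3
Simplify by GCD: a:c = 20:3

20:3


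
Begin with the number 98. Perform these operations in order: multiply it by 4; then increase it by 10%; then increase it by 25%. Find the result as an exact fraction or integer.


Start with 98.
Step 1: Multiply by 4: 98 * 4 = 392
Step 2: Increase by 10%: 392 * 110/100 = 2156/5
Step 3: Increase by 25%: 2156/5 * 125/100 = 539
Final result = 539

539


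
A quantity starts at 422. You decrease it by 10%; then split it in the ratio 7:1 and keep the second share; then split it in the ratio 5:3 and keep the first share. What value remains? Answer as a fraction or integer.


Start with 422.
Step 1: Decrease by 10%: 422 * 90/100 = 1899/5
Step 2: Split 7:1, second share = 1899/5 * 1/8 = 1899/40
Step 3: Split 5:3, first share = 1899/40 * 5/8 = 1899/64
Final result = 1899/64

1899/64


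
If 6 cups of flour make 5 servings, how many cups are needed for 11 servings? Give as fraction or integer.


Original: 6 cups for 5 servings
Target servings = 11
Scaling factor = 11/5
New amount = 6 * 11/5
= 66/5
= 66/5 cups

66/5


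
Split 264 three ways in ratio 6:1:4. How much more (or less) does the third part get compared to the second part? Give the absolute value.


Total parts = 6 + 1 + 4 = 11
Value per part = 264 / 11 = 24
Shares: 6*24=144, 1*24=24, 4*24=96
Third share = 96, second share = 24
Difference = |96 - 24| = 72

72


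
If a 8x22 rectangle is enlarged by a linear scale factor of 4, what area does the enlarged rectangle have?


Original dimensions: 8 x 22
Enlargement factor = 4
New width = 8 * 4 = 32
New height = 22 * 4 = 88
New area = 32 * 88 = 2816

2816


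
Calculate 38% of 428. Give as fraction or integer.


Compute 38% of 428
Convert percentage: 38% = 38/100
Multiply: 428 * 38/100
= 16264/100
= 4066/25

4066/25


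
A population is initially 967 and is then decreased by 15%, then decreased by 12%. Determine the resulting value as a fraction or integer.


Start: 967
Step 1: decrease by 15% => multiply by 85/100
  967 * 85/100 = 16439/20
Step 2: decrease by 12% => multiply by 88/100
  16439/20 * 88/100 = 180829/250
Final value = 180829/250

180829/250


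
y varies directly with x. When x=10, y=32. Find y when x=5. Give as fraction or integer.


Direct proportion: y = kx
Find k: k = 32/10 = 16/5
Compute y at x=5: y = 16/5 * 5
y = 16

16


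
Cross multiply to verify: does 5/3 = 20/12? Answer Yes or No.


Cross multiply to check 5/3 = 20/12
Left cross product: 5 * 12 = 60
Right cross product: 3 * 20 = 60
60 = 60
Equal, so proportions match => Yes

Yes


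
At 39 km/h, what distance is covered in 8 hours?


Using distance = speed * time
Speed = 39 km/h
Time = 8 hours
Distance = 39 * 8
= 312 km

312


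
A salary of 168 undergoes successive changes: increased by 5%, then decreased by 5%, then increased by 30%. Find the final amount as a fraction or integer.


Start: 168
Step 1: increase by 5% => multiply by 105/100
  168 * 105/100 = 882/5
Step 2: decrease by 5% => multiply by 95/100
  882/5 * 95/100 = 8379/50
Step 3: increase by 30% => multiply by 130/100
  8379/50 * 130/100 = 108927/500
Final value = 108927/500

108927/500


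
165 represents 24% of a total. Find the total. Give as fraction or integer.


Given: 165 is 24% of the whole
Set up: 165 = 24/100 * whole
whole = 165 * 100 / 24
whole = 16500 / 24
whole = 1375/2

1375/2


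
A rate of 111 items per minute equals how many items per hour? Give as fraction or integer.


Converting from per minute to per hour
Rate = 111 items per minute
Multiply by 60: 111 * 60
= 6660 items per hour

6660


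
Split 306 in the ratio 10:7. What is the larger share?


Total parts = 10 + 7 = 17
Value per part = 306 / 17 = 18
First share = 10 * 18 = 180
Second share = 7 * 18 = 126
Larger share = 180

180


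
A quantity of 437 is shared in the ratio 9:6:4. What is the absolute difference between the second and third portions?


Total parts = 9 + 6 + 4 = 19
Value per part = 437 / 19 = 23
Shares: 9*23=207, 6*23=138, 4*23=92
Second share = 138, third share = 92
Difference = |138 - 92| = 46

46


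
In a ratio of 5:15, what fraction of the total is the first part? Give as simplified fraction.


Total parts = 5 + 15 = 20
First part fraction = 5/20
Simplify: 5/20 = 1/4

1/4


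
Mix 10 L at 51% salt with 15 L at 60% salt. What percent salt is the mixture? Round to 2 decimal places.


Solute in mixture 1 = 51% of 10 L = 10*51/100 = 51/10 L
Solute in mixture 2 = 60% of 15 L = 15*60/100 = 9 L
Total solute = 51/10 + 9 = 141/10 L
Total volume = 10 + 15 = 25 L
Final concentration = 141/10/25 * 100 = 56.40%

56.40


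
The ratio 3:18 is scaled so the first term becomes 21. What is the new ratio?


Original ratio: 3:18
First term target: 21
Scale factor = 21 / 3 = 7
Multiply second term: 18 * 7 = 126
Equivalent ratio = 21:126

21:126


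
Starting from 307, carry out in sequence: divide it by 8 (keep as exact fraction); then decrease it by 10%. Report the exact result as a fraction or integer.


Start with 307.
Step 1: Divide by 8: 307 / 8 = 307/8
Step 2: Decrease by 10%: 307/8 * 90/100 = 2763/80
Final result = 2763/80

2763/80


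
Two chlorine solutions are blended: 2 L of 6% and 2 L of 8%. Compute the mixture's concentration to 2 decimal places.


Solute in mixture 1 = 6% of 2 L = 2*6/100 = 3/25 L
Solute in mixture 2 = 8% of 2 L = 2*8/100 = 4/25 L
Total solute = 3/25 + 4/25 = 7/25 L
Total volume = 2 + 2 = 4 L
Final concentration = 7/25/4 * 100 = 7.00%

7.00


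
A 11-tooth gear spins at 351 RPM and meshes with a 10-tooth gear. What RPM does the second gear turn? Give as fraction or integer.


Gear ratio: teeth_A * RPM_A = teeth_B * RPM_B
11 * 351 = 10 * RPM_B
3861 = 10 * RPM_B
RPM_B = 3861 / 10
RPM_B = 3861/10

3861/10


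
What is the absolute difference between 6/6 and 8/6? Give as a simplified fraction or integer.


Simplify: 6/6 = 1 and 8/6 = 4/3
Find common denominator: LCD = 3
Convert: 3/3 and 4/3
Difference = |3 - 4|/3 = 1/3
Simplified = 1/3

1/3


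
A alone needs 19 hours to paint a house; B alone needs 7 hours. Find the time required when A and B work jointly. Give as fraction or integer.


Rate of A = 1/19 job per hour
Rate of B = 1/7 job per hour
Combined rate = 1/19 + 1/7
Find common denominator: (7 + 19)/(19*7) = 26/133
Combined rate = 26/133 job per hour
Time together = 1 / (26/133) = 133/26 hours

133/26


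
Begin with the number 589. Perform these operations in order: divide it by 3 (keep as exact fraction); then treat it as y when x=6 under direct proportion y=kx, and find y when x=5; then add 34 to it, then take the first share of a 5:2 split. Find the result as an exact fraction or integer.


Start with 589.
Step 1: Divide by 3: 589 / 3 = 589/3
Step 2: Direct prop: k = (589/3)/6; new y = k*5 = 589/3*5/6 = 2945/18
Step 3: Add 34: 2945/18+34=3557/18; split 5:2 first = 3557/18*5/7 = 17785/126
Final result = 17785/126

17785/126


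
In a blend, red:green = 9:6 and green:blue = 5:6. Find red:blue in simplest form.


Given a:b = 9:6 and b:c = 5:6
Make b consistent. Multiply first ratio by 5: a:b = 45:30
Multiply second ratio by 6: b:c = 30:36
Now b = 30 in both, so a:b:c = 45:30:36
Therefore a:c = 45:36
Simplify by GCD: a:c = 5:4

5:4


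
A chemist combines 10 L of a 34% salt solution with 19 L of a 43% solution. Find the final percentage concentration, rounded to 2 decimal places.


Solute in mixture 1 = 34% of 10 L = 10*34/100 = 17/5 L
Solute in mixture 2 = 43% of 19 L = 19*43/100 = 817/100 L
Total solute = 17/5 + 817/100 = 1157/100 L
Total volume = 10 + 19 = 29 L
Final concentration = 1157/100/29 * 100 = 39.90%

39.90


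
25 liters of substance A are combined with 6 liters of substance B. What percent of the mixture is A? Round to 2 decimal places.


Volume of A = 25 L
Volume of B = 6 L
Total volume = 25 + 6 = 31 L
Percentage of A = (25/31) * 100
= 80.65%

80.65


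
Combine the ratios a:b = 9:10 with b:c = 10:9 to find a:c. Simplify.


Given a:b = 9:10 and b:c = 10:9
Make b consistent. Multiply first ratio by 10: a:b = 90:100
Multiply second ratio by 10: b:c = 100:90
Now b = 100 in both, so a:b:c = 90:100:90
Therefore a:c = 90:90
Simplify by GCD: a:c = 1:1

1:1


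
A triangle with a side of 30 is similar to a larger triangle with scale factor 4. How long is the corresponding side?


Similar triangles have proportional sides
Scale factor = 4
Smaller side = 30
Corresponding larger side = 30 * 4
= 120

120


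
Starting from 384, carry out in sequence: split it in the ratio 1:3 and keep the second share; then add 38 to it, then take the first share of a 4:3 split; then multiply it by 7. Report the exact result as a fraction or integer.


Start with 384.
Step 1: Split 1:3, second share = 384 * 3/4 = 288
Step 2: Add 38: 288+38=326; split 4:3 first = 326*4/7 = 1304/7
Step 3: Multiply by 7: 1304/7 * 7 = 1304
Final result = 1304

1304


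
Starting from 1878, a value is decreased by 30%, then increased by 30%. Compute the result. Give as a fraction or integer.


Start: 1878
Step 1: decrease by 30% => multiply by 70/100
  1878 * 70/100 = 6573/5
Step 2: increase by 30% => multiply by 130/100
  6573/5 * 130/100 = 85449/50
Final value = 85449/50

85449/50


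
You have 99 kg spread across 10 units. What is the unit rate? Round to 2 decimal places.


Total kg = 99
Number of units = 10
Unit rate = 99 / 10
= 9.90 kg per unit

9.90


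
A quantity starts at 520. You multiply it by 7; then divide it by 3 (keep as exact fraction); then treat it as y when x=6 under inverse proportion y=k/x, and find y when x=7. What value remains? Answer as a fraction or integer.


Start with 520.
Step 1: Multiply by 7: 520 * 7 = 3640
Step 2: Divide by 3: 3640 / 3 = 3640/3
Step 3: Inverse prop: k = (3640/3)*6; new y = k/7 = 3640/3*6/7 = 1040
Final result = 1040

1040


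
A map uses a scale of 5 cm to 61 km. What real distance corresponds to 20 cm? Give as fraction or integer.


Map scale: 5 cm = 61 km
Measured distance on map = 20 cm
Set up proportion: 20 * 61 / 5
= 1220 / 5
= 244 km

244


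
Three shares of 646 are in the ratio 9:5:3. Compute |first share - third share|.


Total parts = 9 + 5 + 3 = 17
Value per part = 646 / 17 = 38
Shares: 9*38=342, 5*38=190, 3*38=114
First share = 342, third share = 114
Difference = |342 - 114| = 228

228


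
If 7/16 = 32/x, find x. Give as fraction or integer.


Setting up: 7/16 = 32/x
Cross multiply: 7 * x = 16 * 32
7x = 512
x = 512/7
x = 512/7

512/7


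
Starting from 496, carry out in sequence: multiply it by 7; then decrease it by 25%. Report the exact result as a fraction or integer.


Start with 496.
Step 1: Multiply by 7: 496 * 7 = 3472
Step 2: Decrease by 25%: 3472 * 75/100 = 2604
Final result = 2604

2604


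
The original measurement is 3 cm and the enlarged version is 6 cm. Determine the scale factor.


Original length = 3 cm
Scaled length = 6 cm
Scale factor = 6 / 3
= 2

2


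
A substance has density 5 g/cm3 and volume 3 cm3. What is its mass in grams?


Using mass = density * volume
Density = 5 g/cm3
Volume = 3 cm3
Mass = 5 * 3
= 15 g

15


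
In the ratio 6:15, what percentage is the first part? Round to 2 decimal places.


Total parts = 6 + 15 = 21
First part fraction = 6/21
Percentage = (6/21) * 100
= 0.285714 * 100
= 28.57%

28.57


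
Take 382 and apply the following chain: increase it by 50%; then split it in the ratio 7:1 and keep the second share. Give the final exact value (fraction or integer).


Start with 382.
Step 1: Increase by 50%: 382 * 150/100 = 573
Step 2: Split 7:1, second share = 573 * 1/8 = 573/8
Final result = 573/8

573/8


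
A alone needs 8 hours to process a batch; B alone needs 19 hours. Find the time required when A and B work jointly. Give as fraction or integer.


Rate of A = 1/8 job per hour
Rate of B = 1/19 job per hour
Combined rate = 1/8 + 1/19
Find common denominator: (19 + 8)/(8*19) = 27/152
Combined rate = 27/152 job per hour
Time together = 1 / (27/152) = 152/27 hours

152/27


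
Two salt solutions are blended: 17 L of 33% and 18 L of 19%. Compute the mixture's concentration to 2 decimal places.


Solute in mixture 1 = 33% of 17 L = 17*33/100 = 561/100 L
Solute in mixture 2 = 19% of 18 L = 18*19/100 = 171/50 L
Total solute = 561/100 + 171/50 = 903/100 L
Total volume = 17 + 18 = 35 L
Final concentration = 903/100/35 * 100 = 25.80%

25.80


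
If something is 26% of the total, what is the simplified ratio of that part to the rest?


Part = 26%, Remainder = 74%
Ratio = 26:74
GCD(26, 74) = 2
Simplify: 13:37 = 13:37

13:37


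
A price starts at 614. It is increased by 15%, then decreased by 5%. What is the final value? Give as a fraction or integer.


Start: 614
Step 1: increase by 15% => multiply by 115/100
  614 * 115/100 = 7061/10
Step 2: decrease by 5% => multiply by 95/100
  7061/10 * 95/100 = 134159/200
Final value = 134159/200

134159/200


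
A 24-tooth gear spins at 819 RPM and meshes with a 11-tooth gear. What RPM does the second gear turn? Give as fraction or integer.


Gear ratio: teeth_A * RPM_A = teeth_B * RPM_B
24 * 819 = 11 * RPM_B
19656 = 11 * RPM_B
RPM_B = 19656 / 11
RPM_B = 19656/11

19656/11


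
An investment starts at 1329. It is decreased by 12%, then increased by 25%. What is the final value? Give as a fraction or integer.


Start: 1329
Step 1: decrease by 12% => multiply by 88/100
  1329 * 88/100 = 29238/25
Step 2: increase by 25% => multiply by 125/100
  29238/25 * 125/100 = 14619/10
Final value = 14619/10

14619/10


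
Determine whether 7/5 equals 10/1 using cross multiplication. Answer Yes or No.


Cross multiply to check 7/5 = 10/1
Left cross product: 7 * 1 = 7
Right cross product: 5 * 10 = 50
7 != 50
Not equal, so proportions differ => No

No


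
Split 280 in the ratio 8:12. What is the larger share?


Total parts = 8 + 12 = 20
Value per part = 280 / 20 = 14
First share = 8 * 14 = 112
Second share = 12 * 14 = 168
Larger share = 168

168


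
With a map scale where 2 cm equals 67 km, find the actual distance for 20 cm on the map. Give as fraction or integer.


Map scale: 2 cm = 67 km
Measured distance on map = 20 cm
Set up proportion: 20 * 67 / 2
= 1340 / 2
= 670 km

670


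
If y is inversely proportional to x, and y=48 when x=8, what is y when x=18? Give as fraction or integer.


Inverse proportion: y = k/x
Find k: k = 8 * 48 = 384
Compute y at x=18: y = 384/18
y = 64/3

64/3


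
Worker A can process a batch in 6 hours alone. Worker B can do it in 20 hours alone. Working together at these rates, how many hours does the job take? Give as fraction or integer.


Rate of A = 1/6 job per hour
Rate of B = 1/20 job per hour
Combined rate = 1/6 + 1/20
Find common denominator: (20 + 6)/(6*20) = 26/120
Combined rate = 13/60 job per hour
Time together = 1 / (13/60) = 60/13 hours

60/13


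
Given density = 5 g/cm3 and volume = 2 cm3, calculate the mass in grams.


Using mass = density * volume
Density = 5 g/cm3
Volume = 2 cm3
Mass = 5 * 2
= 10 g

10


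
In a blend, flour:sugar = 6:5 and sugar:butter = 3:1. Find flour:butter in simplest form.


Given a:b = 6:5 and b:c = 3:1
Make b consistent. Multiply first ratio by 3: a:b = 18:15
Multiply second ratio by 5: b:c = 15:5
Now b = 15 in both, so a:b:c = 18:15:5
Therefore a:c = 18:5
Simplify by GCD: a:c = 18:5

18:5


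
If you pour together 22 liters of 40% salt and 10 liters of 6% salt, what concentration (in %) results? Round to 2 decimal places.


Solute in mixture 1 = 40% of 22 L = 22*40/100 = 44/5 L
Solute in mixture 2 = 6% of 10 L = 10*6/100 = 3/5 L
Total solute = 44/5 + 3/5 = 47/5 L
Total volume = 22 + 10 = 32 L
Final concentration = 47/5/32 * 100 = 29.38%

29.38


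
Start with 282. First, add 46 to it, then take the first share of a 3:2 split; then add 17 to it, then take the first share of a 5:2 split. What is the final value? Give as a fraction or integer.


Start with 282.
Step 1: Add 46: 282+46=328; split 3:2 first = 328*3/5 = 984/5
Step 2: Add 17: 984/5+17=1069/5; split 5:2 first = 1069/5*5/7 = 1069/7
Final result = 1069/7

1069/7


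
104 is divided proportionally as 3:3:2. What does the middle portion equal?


Ratio = 3:3:2
Total parts = 3 + 3 + 2 = 8
Value per part = 104 / 8 = 13
First share = 3 * 13 = 39
Middle share = 3 * 13 = 39
Third share = 2 * 13 = 26

39


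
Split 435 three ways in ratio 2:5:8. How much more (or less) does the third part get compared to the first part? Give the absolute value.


Total parts = 2 + 5 + 8 = 15
Value per part = 435 / 15 = 29
Shares: 2*29=58, 5*29=145, 8*29=232
Third share = 232, first share = 58
Difference = |232 - 58| = 174

174


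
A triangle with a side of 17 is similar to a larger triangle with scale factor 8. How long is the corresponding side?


Similar triangles have proportional sides
Scale factor = 8
Smaller side = 17
Corresponding larger side = 17 * 8
= 136

136


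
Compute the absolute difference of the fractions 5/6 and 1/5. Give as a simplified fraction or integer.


Simplify: 5/6 = 5/6 and 1/5 = 1/5
Find common denominator: LCD = 30
Convert: 25/30 and 6/30
Difference = |25 - 6|/30 = 19/30
Simplified = 19/30

19/30


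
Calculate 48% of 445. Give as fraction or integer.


Compute 48% of 445
Convert percentage: 48% = 48/100
Multiply: 445 * 48/100
= 21360/100
= 1068/5

1068/5


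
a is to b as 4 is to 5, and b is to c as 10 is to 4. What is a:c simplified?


Given a:b = 4:5 and b:c = 10:4
Make b consistent. Multiply first ratio by 10: a:b = 40:50
Multiply second ratio by 5: b:c = 50:20
Now b = 50 in both, so a:b:c = 40:50:20
Therefore a:c = 40:20
Simplify by GCD: a:c = 2:1

2:1


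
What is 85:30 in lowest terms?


Find GCD(85, 30)
GCD = 5
Divide both by 5: 85/5 = 17, 30/5 = 6
Simplified ratio = 17:6

17:6


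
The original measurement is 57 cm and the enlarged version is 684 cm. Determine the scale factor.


Original length = 57 cm
Scaled length = 684 cm
Scale factor = 684 / 57
= 12

12


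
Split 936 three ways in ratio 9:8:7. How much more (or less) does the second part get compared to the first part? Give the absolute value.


Total parts = 9 + 8 + 7 = 24
Value per part = 936 / 24 = 39
Shares: 9*39=351, 8*39=312, 7*39=273
Second share = 312, first share = 351
Difference = |312 - 351| = 39

39


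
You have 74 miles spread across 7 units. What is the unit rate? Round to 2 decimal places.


Total miles = 74
Number of units = 7
Unit rate = 74 / 7
= 10.57 miles per unit

10.57


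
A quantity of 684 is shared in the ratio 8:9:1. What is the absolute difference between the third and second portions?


Total parts = 8 + 9 + 1 = 18
Value per part = 684 / 18 = 38
Shares: 8*38=304, 9*38=342, 1*38=38
Third share = 38, second share = 342
Difference = |38 - 342| = 304

304


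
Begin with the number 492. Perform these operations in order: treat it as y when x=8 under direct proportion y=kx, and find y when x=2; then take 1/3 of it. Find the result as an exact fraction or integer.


Start with 492.
Step 1: Direct prop: k = (492)/8; new y = k*2 = 492*2/8 = 123
Step 2: Take 1/3: 123 * 1/3 = 41
Final result = 41

41


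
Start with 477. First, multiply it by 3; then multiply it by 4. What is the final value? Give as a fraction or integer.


Start with 477.
Step 1: Multiply by 3: 477 * 3 = 1431
Step 2: Multiply by 4: 1431 * 4 = 5724
Final result = 5724

5724


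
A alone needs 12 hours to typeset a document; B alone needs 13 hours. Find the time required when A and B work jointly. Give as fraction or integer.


Rate of A = 1/12 job per hour
Rate of B = 1/13 job per hour
Combined rate = 1/12 + 1/13
Find common denominator: (13 + 12)/(12*13) = 25/156
Combined rate = 25/156 job per hour
Time together = 1 / (25/156) = 156/25 hours

156/25


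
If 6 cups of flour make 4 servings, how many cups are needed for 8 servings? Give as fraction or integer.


Original: 6 cups for 4 servings
Target servings = 8
Scaling factor = 8/4
New amount = 6 * 8/4
= 48/4
= 12 cups

12


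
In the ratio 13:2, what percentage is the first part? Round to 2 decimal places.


Total parts = 13 + 2 = 15
First part fraction = 13/15
Percentage = (13/15) * 100
= 0.866667 * 100
= 86.67%

86.67


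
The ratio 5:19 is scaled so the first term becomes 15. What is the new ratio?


Original ratio: 5:19
First term target: 15
Scale factor = 15 / 5 = 3
Multiply second term: 19 * 3 = 57
Equivalent ratio = 15:57

15:57


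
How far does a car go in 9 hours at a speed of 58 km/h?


Using distance = speed * time
Speed = 58 km/h
Time = 9 hours
Distance = 58 * 9
= 522 km

522


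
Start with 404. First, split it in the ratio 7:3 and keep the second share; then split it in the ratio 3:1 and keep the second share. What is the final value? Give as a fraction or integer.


Start with 404.
Step 1: Split 7:3, second share = 404 * 3/10 = 606/5
Step 2: Split 3:1, second share = 606/5 * 1/4 = 303/10
Final result = 303/10

303/10


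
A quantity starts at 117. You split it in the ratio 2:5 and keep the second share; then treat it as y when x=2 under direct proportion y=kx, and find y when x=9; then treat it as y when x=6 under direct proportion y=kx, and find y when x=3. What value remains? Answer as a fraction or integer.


Start with 117.
Step 1: Split 2:5, second share = 117 * 5/7 = 585/7
Step 2: Direct prop: k = (585/7)/2; new y = k*9 = 585/7*9/2 = 5265/14
Step 3: Direct prop: k = (5265/14)/6; new y = k*3 = 5265/14*3/6 = 5265/28
Final result = 5265/28

5265/28


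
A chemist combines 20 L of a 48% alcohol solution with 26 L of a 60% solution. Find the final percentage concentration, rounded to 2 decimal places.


Solute in mixture 1 = 48% of 20 L = 20*48/100 = 48/5 L
Solute in mixture 2 = 60% of 26 L = 26*60/100 = 78/5 L
Total solute = 48/5 + 78/5 = 126/5 L
Total volume = 20 + 26 = 46 L
Final concentration = 126/5/46 * 100 = 54.78%

54.78


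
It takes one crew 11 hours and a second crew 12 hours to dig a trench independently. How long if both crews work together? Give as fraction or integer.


Rate of A = 1/11 job per hour
Rate of B = 1/12 job per hour
Combined rate = 1/11 + 1/12
Find common denominator: (12 + 11)/(11*12) = 23/132
Combined rate = 23/132 job per hour
Time together = 1 / (23/132) = 132/23 hours

132/23


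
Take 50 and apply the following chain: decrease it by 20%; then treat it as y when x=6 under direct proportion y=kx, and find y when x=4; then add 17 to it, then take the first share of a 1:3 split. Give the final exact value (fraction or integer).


Start with 50.
Step 1: Decrease by 20%: 50 * 80/100 = 40
Step 2: Direct prop: k = (40)/6; new y = k*4 = 40*4/6 = 80/3
Step 3: Add 17: 80/3+17=131/3; split 1:3 first = 131/3*1/4 = 131/12
Final result = 131/12

131/12


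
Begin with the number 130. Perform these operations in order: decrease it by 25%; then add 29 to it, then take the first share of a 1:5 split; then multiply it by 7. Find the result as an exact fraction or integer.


Start with 130.
Step 1: Decrease by 25%: 130 * 75/100 = 195/2
Step 2: Add 29: 195/2+29=253/2; split 1:5 first = 253/2*1/6 = 253/12
Step 3: Multiply by 7: 253/12 * 7 = 1771/12
Final result = 1771/12

1771/12


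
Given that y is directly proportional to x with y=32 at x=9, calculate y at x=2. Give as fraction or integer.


Direct proportion: y = kx
Find k: k = 32/9 = 32/9
Compute y at x=2: y = 32/9 * 2
y = 64/9

64/9


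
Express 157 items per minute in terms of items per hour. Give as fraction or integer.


Converting from per minute to per hour
Rate = 157 items per minute
Multiply by 60: 157 * 60
= 9420 items per hour

9420


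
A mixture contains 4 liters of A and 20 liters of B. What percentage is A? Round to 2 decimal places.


Volume of A = 4 L
Volume of B = 20 L
Total volume = 4 + 20 = 24 L
Percentage of A = (4/24) * 100
= 16.67%

16.67
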